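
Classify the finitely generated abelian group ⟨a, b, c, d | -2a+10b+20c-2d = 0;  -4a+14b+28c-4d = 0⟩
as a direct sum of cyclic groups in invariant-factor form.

rank_ℚ(R)=2; free=4−2=2
SNF(R) diag = [2, 6] → torsion [2, 6]

Answer: M ≅ ℤ^2 ⊕ ℤ/2 ⊕ ℤ/6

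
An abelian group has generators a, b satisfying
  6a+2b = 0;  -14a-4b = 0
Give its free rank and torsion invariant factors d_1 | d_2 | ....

Answer: M ≅ ℤ/2 ⊕ ℤ/2

Derivation:
rank_ℚ(R)=2; free=2−2=0
SNF(R) diag = [2, 2] → torsion [2, 2]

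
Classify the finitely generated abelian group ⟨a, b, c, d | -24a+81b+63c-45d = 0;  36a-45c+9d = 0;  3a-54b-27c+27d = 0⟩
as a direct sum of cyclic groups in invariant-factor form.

rank_ℚ(R)=3; free=4−3=1
SNF(R) diag = [3, 9, 27] → torsion [3, 9, 27]

Answer: M ≅ ℤ^1 ⊕ ℤ/3 ⊕ ℤ/9 ⊕ ℤ/27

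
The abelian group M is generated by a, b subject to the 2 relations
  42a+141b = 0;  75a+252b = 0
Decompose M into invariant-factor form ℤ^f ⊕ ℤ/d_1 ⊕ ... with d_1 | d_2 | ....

Answer: M ≅ ℤ/3 ⊕ ℤ/3

Derivation:
rank_ℚ(R)=2; free=2−2=0
SNF(R) diag = [3, 3] → torsion [3, 3]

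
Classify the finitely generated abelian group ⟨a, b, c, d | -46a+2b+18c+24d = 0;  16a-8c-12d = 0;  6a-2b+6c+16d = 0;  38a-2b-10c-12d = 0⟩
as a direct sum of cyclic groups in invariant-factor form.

rank_ℚ(R)=4; free=4−4=0
SNF(R) diag = [2, 4, 8, 8] → torsion [2, 4, 8, 8]

Answer: M ≅ ℤ/2 ⊕ ℤ/4 ⊕ ℤ/8 ⊕ ℤ/8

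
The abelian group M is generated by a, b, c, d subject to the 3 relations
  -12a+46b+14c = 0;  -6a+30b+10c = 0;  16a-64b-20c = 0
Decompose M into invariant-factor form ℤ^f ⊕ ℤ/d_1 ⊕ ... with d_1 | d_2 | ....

Answer: M ≅ ℤ^1 ⊕ ℤ/2 ⊕ ℤ/2 ⊕ ℤ/4

Derivation:
rank_ℚ(R)=3; free=4−3=1
SNF(R) diag = [2, 2, 4] → torsion [2, 2, 4]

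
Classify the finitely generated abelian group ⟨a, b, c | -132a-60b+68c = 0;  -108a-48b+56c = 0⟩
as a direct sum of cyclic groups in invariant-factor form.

rank_ℚ(R)=2; free=3−2=1
SNF(R) diag = [4, 12] → torsion [4, 12]

Answer: M ≅ ℤ^1 ⊕ ℤ/4 ⊕ ℤ/12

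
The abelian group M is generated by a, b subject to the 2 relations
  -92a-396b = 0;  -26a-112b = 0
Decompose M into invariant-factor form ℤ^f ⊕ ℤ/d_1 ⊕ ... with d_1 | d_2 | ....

rank_ℚ(R)=2; free=2−2=0
SNF(R) diag = [2, 4] → torsion [2, 4]

Answer: M ≅ ℤ/2 ⊕ ℤ/4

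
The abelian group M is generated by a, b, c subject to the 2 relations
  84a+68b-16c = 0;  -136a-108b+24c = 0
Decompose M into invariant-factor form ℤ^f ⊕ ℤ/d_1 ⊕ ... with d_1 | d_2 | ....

Answer: M ≅ ℤ^1 ⊕ ℤ/4 ⊕ ℤ/4

Derivation:
rank_ℚ(R)=2; free=3−2=1
SNF(R) diag = [4, 4] → torsion [4, 4]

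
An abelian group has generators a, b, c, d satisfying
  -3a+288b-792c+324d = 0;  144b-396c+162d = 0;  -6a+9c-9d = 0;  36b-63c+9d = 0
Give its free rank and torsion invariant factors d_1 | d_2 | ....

Answer: M ≅ ℤ/3 ⊕ ℤ/9 ⊕ ℤ/18 ⊕ ℤ/36

Derivation:
rank_ℚ(R)=4; free=4−4=0
SNF(R) diag = [3, 9, 18, 36] → torsion [3, 9, 18, 36]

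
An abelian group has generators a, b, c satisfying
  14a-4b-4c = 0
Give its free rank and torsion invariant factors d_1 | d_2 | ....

Answer: M ≅ ℤ^2 ⊕ ℤ/2

Derivation:
rank_ℚ(R)=1; free=3−1=2
SNF(R) diag = [2] → torsion [2]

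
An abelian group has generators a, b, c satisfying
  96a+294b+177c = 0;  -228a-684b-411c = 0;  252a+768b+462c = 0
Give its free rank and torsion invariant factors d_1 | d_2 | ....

rank_ℚ(R)=3; free=3−3=0
SNF(R) diag = [3, 6, 12] → torsion [3, 6, 12]

Answer: M ≅ ℤ/3 ⊕ ℤ/6 ⊕ ℤ/12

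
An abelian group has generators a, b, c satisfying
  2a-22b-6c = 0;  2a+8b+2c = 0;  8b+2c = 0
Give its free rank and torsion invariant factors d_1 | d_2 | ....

rank_ℚ(R)=3; free=3−3=0
SNF(R) diag = [2, 2, 2] → torsion [2, 2, 2]

Answer: M ≅ ℤ/2 ⊕ ℤ/2 ⊕ ℤ/2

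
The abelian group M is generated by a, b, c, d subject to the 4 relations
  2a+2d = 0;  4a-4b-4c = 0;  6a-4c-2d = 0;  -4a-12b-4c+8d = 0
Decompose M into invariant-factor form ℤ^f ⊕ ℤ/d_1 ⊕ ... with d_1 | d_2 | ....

Answer: M ≅ ℤ/2 ⊕ ℤ/4 ⊕ ℤ/4 ⊕ ℤ/8

Derivation:
rank_ℚ(R)=4; free=4−4=0
SNF(R) diag = [2, 4, 4, 8] → torsion [2, 4, 4, 8]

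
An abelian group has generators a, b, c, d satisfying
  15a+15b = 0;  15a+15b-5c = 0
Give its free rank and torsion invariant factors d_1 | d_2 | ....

Answer: M ≅ ℤ^2 ⊕ ℤ/5 ⊕ ℤ/15

Derivation:
rank_ℚ(R)=2; free=4−2=2
SNF(R) diag = [5, 15] → torsion [5, 15]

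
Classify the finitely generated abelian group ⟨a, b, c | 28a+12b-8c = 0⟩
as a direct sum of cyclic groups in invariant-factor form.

rank_ℚ(R)=1; free=3−1=2
SNF(R) diag = [4] → torsion [4]

Answer: M ≅ ℤ^2 ⊕ ℤ/4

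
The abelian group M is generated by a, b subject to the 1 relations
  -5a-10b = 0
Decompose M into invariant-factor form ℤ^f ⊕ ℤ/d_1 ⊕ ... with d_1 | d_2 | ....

Answer: M ≅ ℤ^1 ⊕ ℤ/5

Derivation:
rank_ℚ(R)=1; free=2−1=1
SNF(R) diag = [5] → torsion [5]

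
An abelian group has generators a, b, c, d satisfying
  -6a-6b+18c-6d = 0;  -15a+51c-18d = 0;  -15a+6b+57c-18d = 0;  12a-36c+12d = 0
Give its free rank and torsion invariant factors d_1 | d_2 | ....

rank_ℚ(R)=4; free=4−4=0
SNF(R) diag = [3, 6, 6, 12] → torsion [3, 6, 6, 12]

Answer: M ≅ ℤ/3 ⊕ ℤ/6 ⊕ ℤ/6 ⊕ ℤ/12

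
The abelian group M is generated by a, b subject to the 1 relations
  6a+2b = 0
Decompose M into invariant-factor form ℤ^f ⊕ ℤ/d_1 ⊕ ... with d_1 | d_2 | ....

rank_ℚ(R)=1; free=2−1=1
SNF(R) diag = [2] → torsion [2]

Answer: M ≅ ℤ^1 ⊕ ℤ/2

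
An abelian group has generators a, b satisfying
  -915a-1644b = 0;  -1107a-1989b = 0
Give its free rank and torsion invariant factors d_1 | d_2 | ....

Answer: M ≅ ℤ/3 ⊕ ℤ/9

Derivation:
rank_ℚ(R)=2; free=2−2=0
SNF(R) diag = [3, 9] → torsion [3, 9]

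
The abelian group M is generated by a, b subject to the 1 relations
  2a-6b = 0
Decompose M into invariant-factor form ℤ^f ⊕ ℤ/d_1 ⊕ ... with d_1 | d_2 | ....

rank_ℚ(R)=1; free=2−1=1
SNF(R) diag = [2] → torsion [2]

Answer: M ≅ ℤ^1 ⊕ ℤ/2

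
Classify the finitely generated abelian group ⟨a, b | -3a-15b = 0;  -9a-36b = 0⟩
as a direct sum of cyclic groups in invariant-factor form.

Answer: M ≅ ℤ/3 ⊕ ℤ/9

Derivation:
rank_ℚ(R)=2; free=2−2=0
SNF(R) diag = [3, 9] → torsion [3, 9]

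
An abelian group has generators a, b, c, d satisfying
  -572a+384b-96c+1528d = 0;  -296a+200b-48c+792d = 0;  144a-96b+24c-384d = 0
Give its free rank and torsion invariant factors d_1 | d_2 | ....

Answer: M ≅ ℤ^1 ⊕ ℤ/4 ⊕ ℤ/8 ⊕ ℤ/24

Derivation:
rank_ℚ(R)=3; free=4−3=1
SNF(R) diag = [4, 8, 24] → torsion [4, 8, 24]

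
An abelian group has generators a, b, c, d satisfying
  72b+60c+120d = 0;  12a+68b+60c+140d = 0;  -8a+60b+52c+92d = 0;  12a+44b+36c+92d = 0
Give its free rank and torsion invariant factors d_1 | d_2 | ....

Answer: M ≅ ℤ/4 ⊕ ℤ/4 ⊕ ℤ/12 ⊕ ℤ/24

Derivation:
rank_ℚ(R)=4; free=4−4=0
SNF(R) diag = [4, 4, 12, 24] → torsion [4, 4, 12, 24]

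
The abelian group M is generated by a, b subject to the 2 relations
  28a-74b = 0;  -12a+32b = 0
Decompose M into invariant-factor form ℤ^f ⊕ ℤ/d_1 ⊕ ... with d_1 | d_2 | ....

rank_ℚ(R)=2; free=2−2=0
SNF(R) diag = [2, 4] → torsion [2, 4]

Answer: M ≅ ℤ/2 ⊕ ℤ/4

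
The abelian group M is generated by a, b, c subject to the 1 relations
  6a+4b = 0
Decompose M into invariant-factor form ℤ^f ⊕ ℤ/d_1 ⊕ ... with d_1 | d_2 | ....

rank_ℚ(R)=1; free=3−1=2
SNF(R) diag = [2] → torsion [2]

Answer: M ≅ ℤ^2 ⊕ ℤ/2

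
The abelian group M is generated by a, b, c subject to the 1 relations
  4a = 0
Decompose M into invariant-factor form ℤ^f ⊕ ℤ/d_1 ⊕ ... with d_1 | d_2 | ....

rank_ℚ(R)=1; free=3−1=2
SNF(R) diag = [4] → torsion [4]

Answer: M ≅ ℤ^2 ⊕ ℤ/4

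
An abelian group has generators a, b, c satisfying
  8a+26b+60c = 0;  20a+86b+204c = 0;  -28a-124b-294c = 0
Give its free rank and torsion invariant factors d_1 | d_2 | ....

Answer: M ≅ ℤ/2 ⊕ ℤ/6 ⊕ ℤ/12

Derivation:
rank_ℚ(R)=3; free=3−3=0
SNF(R) diag = [2, 6, 12] → torsion [2, 6, 12]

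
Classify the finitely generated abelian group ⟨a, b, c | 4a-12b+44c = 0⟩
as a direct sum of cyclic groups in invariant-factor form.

Answer: M ≅ ℤ^2 ⊕ ℤ/4

Derivation:
rank_ℚ(R)=1; free=3−1=2
SNF(R) diag = [4] → torsion [4]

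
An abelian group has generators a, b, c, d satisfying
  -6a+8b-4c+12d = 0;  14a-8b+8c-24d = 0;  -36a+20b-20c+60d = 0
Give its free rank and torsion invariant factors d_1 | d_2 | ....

Answer: M ≅ ℤ^1 ⊕ ℤ/2 ⊕ ℤ/4 ⊕ ℤ/4

Derivation:
rank_ℚ(R)=3; free=4−3=1
SNF(R) diag = [2, 4, 4] → torsion [2, 4, 4]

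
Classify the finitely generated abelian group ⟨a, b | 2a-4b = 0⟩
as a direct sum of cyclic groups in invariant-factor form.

rank_ℚ(R)=1; free=2−1=1
SNF(R) diag = [2] → torsion [2]

Answer: M ≅ ℤ^1 ⊕ ℤ/2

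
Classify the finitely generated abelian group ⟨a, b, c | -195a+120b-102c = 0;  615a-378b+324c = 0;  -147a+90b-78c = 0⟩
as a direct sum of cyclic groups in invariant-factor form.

Answer: M ≅ ℤ/3 ⊕ ℤ/6 ⊕ ℤ/6

Derivation:
rank_ℚ(R)=3; free=3−3=0
SNF(R) diag = [3, 6, 6] → torsion [3, 6, 6]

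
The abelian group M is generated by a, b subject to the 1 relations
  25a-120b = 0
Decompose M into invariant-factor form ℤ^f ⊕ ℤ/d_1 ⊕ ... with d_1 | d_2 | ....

Answer: M ≅ ℤ^1 ⊕ ℤ/5

Derivation:
rank_ℚ(R)=1; free=2−1=1
SNF(R) diag = [5] → torsion [5]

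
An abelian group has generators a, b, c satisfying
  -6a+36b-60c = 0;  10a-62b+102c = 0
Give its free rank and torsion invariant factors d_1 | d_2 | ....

Answer: M ≅ ℤ^1 ⊕ ℤ/2 ⊕ ℤ/6

Derivation:
rank_ℚ(R)=2; free=3−2=1
SNF(R) diag = [2, 6] → torsion [2, 6]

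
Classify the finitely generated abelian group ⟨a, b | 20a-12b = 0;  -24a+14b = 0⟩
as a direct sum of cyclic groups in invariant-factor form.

rank_ℚ(R)=2; free=2−2=0
SNF(R) diag = [2, 4] → torsion [2, 4]

Answer: M ≅ ℤ/2 ⊕ ℤ/4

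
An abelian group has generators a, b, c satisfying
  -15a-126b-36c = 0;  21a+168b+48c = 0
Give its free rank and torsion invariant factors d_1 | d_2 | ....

Answer: M ≅ ℤ^1 ⊕ ℤ/3 ⊕ ℤ/6

Derivation:
rank_ℚ(R)=2; free=3−2=1
SNF(R) diag = [3, 6] → torsion [3, 6]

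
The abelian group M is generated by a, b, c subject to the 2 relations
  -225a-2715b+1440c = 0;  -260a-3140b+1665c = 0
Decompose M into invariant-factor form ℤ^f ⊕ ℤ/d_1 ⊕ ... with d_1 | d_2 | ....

rank_ℚ(R)=2; free=3−2=1
SNF(R) diag = [5, 15] → torsion [5, 15]

Answer: M ≅ ℤ^1 ⊕ ℤ/5 ⊕ ℤ/15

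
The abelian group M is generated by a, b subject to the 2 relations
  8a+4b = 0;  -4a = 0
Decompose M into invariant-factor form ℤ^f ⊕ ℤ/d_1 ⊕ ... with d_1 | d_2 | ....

rank_ℚ(R)=2; free=2−2=0
SNF(R) diag = [4, 4] → torsion [4, 4]

Answer: M ≅ ℤ/4 ⊕ ℤ/4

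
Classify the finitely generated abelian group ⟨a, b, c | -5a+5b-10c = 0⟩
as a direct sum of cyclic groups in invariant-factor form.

Answer: M ≅ ℤ^2 ⊕ ℤ/5

Derivation:
rank_ℚ(R)=1; free=3−1=2
SNF(R) diag = [5] → torsion [5]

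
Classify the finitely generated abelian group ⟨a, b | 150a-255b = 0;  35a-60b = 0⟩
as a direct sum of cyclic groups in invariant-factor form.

Answer: M ≅ ℤ/5 ⊕ ℤ/15

Derivation:
rank_ℚ(R)=2; free=2−2=0
SNF(R) diag = [5, 15] → torsion [5, 15]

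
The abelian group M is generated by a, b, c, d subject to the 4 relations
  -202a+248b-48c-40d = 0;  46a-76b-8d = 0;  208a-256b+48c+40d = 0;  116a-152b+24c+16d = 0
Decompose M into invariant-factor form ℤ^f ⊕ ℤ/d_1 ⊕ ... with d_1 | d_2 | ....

rank_ℚ(R)=4; free=4−4=0
SNF(R) diag = [2, 4, 8, 24] → torsion [2, 4, 8, 24]

Answer: M ≅ ℤ/2 ⊕ ℤ/4 ⊕ ℤ/8 ⊕ ℤ/24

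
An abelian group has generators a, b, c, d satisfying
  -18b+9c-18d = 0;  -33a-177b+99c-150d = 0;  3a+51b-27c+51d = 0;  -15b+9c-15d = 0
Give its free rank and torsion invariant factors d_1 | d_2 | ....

Answer: M ≅ ℤ/3 ⊕ ℤ/3 ⊕ ℤ/9 ⊕ ℤ/27

Derivation:
rank_ℚ(R)=4; free=4−4=0
SNF(R) diag = [3, 3, 9, 27] → torsion [3, 3, 9, 27]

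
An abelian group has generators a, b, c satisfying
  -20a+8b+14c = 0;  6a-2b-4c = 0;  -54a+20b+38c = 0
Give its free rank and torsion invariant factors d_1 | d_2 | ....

Answer: M ≅ ℤ/2 ⊕ ℤ/2 ⊕ ℤ/2

Derivation:
rank_ℚ(R)=3; free=3−3=0
SNF(R) diag = [2, 2, 2] → torsion [2, 2, 2]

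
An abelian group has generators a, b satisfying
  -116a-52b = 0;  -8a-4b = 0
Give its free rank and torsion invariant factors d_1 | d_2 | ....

rank_ℚ(R)=2; free=2−2=0
SNF(R) diag = [4, 12] → torsion [4, 12]

Answer: M ≅ ℤ/4 ⊕ ℤ/12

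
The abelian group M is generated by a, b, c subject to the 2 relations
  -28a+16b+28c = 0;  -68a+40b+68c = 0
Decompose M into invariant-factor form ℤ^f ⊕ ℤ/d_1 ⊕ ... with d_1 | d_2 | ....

rank_ℚ(R)=2; free=3−2=1
SNF(R) diag = [4, 8] → torsion [4, 8]

Answer: M ≅ ℤ^1 ⊕ ℤ/4 ⊕ ℤ/8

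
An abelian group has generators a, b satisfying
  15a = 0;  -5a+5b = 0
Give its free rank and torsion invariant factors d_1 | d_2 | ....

rank_ℚ(R)=2; free=2−2=0
SNF(R) diag = [5, 15] → torsion [5, 15]

Answer: M ≅ ℤ/5 ⊕ ℤ/15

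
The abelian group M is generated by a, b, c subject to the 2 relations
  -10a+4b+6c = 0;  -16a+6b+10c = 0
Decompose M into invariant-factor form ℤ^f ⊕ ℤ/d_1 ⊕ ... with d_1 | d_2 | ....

Answer: M ≅ ℤ^1 ⊕ ℤ/2 ⊕ ℤ/2

Derivation:
rank_ℚ(R)=2; free=3−2=1
SNF(R) diag = [2, 2] → torsion [2, 2]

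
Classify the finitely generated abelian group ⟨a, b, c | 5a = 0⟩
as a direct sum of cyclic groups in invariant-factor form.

Answer: M ≅ ℤ^2 ⊕ ℤ/5

Derivation:
rank_ℚ(R)=1; free=3−1=2
SNF(R) diag = [5] → torsion [5]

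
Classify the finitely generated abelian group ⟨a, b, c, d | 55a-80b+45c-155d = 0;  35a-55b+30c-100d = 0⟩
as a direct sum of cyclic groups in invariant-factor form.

Answer: M ≅ ℤ^2 ⊕ ℤ/5 ⊕ ℤ/15

Derivation:
rank_ℚ(R)=2; free=4−2=2
SNF(R) diag = [5, 15] → torsion [5, 15]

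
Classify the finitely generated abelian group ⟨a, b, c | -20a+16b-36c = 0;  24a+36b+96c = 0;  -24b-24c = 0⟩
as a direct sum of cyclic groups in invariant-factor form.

rank_ℚ(R)=3; free=3−3=0
SNF(R) diag = [4, 12, 24] → torsion [4, 12, 24]

Answer: M ≅ ℤ/4 ⊕ ℤ/12 ⊕ ℤ/24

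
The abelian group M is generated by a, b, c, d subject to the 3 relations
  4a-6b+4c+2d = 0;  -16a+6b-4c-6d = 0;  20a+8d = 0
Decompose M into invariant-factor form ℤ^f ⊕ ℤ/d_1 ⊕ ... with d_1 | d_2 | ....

Answer: M ≅ ℤ^1 ⊕ ℤ/2 ⊕ ℤ/4 ⊕ ℤ/4

Derivation:
rank_ℚ(R)=3; free=4−3=1
SNF(R) diag = [2, 4, 4] → torsion [2, 4, 4]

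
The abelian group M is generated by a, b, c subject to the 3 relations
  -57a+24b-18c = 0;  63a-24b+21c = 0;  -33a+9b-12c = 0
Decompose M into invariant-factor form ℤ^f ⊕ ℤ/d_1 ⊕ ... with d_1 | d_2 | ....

rank_ℚ(R)=3; free=3−3=0
SNF(R) diag = [3, 3, 9] → torsion [3, 3, 9]

Answer: M ≅ ℤ/3 ⊕ ℤ/3 ⊕ ℤ/9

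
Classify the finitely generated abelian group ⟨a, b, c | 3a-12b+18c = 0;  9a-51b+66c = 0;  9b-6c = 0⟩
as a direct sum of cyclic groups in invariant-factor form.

rank_ℚ(R)=3; free=3−3=0
SNF(R) diag = [3, 3, 6] → torsion [3, 3, 6]

Answer: M ≅ ℤ/3 ⊕ ℤ/3 ⊕ ℤ/6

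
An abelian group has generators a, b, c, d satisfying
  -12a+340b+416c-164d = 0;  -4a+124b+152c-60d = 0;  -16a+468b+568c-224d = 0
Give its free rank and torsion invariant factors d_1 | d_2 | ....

Answer: M ≅ ℤ^1 ⊕ ℤ/4 ⊕ ℤ/4 ⊕ ℤ/8

Derivation:
rank_ℚ(R)=3; free=4−3=1
SNF(R) diag = [4, 4, 8] → torsion [4, 4, 8]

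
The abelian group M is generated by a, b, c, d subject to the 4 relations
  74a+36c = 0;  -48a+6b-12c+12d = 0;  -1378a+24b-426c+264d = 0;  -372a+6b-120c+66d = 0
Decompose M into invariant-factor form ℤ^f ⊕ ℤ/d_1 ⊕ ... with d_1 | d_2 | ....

Answer: M ≅ ℤ/2 ⊕ ℤ/6 ⊕ ℤ/18 ⊕ ℤ/54

Derivation:
rank_ℚ(R)=4; free=4−4=0
SNF(R) diag = [2, 6, 18, 54] → torsion [2, 6, 18, 54]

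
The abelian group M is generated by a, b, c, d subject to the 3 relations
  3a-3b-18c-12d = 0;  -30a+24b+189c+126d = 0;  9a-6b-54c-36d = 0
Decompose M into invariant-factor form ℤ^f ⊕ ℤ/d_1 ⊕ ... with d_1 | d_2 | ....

rank_ℚ(R)=3; free=4−3=1
SNF(R) diag = [3, 3, 3] → torsion [3, 3, 3]

Answer: M ≅ ℤ^1 ⊕ ℤ/3 ⊕ ℤ/3 ⊕ ℤ/3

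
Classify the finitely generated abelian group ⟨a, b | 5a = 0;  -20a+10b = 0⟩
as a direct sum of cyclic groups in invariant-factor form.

rank_ℚ(R)=2; free=2−2=0
SNF(R) diag = [5, 10] → torsion [5, 10]

Answer: M ≅ ℤ/5 ⊕ ℤ/10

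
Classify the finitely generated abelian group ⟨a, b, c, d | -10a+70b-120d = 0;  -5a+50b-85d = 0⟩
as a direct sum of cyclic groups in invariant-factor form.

Answer: M ≅ ℤ^2 ⊕ ℤ/5 ⊕ ℤ/10

Derivation:
rank_ℚ(R)=2; free=4−2=2
SNF(R) diag = [5, 10] → torsion [5, 10]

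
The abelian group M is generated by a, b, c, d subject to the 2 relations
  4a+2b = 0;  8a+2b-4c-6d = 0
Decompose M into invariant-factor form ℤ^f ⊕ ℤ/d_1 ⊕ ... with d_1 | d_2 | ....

Answer: M ≅ ℤ^2 ⊕ ℤ/2 ⊕ ℤ/2

Derivation:
rank_ℚ(R)=2; free=4−2=2
SNF(R) diag = [2, 2] → torsion [2, 2]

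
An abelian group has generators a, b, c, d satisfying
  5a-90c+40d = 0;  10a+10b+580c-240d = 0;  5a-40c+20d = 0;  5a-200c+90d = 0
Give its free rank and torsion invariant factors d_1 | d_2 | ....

rank_ℚ(R)=4; free=4−4=0
SNF(R) diag = [5, 10, 10, 30] → torsion [5, 10, 10, 30]

Answer: M ≅ ℤ/5 ⊕ ℤ/10 ⊕ ℤ/10 ⊕ ℤ/30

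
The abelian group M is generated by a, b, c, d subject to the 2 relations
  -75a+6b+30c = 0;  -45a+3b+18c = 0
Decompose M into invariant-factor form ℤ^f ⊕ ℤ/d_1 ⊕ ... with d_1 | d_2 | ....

rank_ℚ(R)=2; free=4−2=2
SNF(R) diag = [3, 3] → torsion [3, 3]

Answer: M ≅ ℤ^2 ⊕ ℤ/3 ⊕ ℤ/3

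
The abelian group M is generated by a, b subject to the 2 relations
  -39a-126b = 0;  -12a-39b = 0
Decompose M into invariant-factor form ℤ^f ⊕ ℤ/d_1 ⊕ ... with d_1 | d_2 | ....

Answer: M ≅ ℤ/3 ⊕ ℤ/3

Derivation:
rank_ℚ(R)=2; free=2−2=0
SNF(R) diag = [3, 3] → torsion [3, 3]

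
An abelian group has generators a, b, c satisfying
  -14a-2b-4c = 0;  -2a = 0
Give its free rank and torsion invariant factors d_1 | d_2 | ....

Answer: M ≅ ℤ^1 ⊕ ℤ/2 ⊕ ℤ/2

Derivation:
rank_ℚ(R)=2; free=3−2=1
SNF(R) diag = [2, 2] → torsion [2, 2]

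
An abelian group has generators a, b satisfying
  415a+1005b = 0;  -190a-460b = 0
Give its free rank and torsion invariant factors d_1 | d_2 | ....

Answer: M ≅ ℤ/5 ⊕ ℤ/10

Derivation:
rank_ℚ(R)=2; free=2−2=0
SNF(R) diag = [5, 10] → torsion [5, 10]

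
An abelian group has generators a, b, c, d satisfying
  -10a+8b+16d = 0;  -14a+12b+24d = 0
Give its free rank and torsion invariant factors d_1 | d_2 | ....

Answer: M ≅ ℤ^2 ⊕ ℤ/2 ⊕ ℤ/4

Derivation:
rank_ℚ(R)=2; free=4−2=2
SNF(R) diag = [2, 4] → torsion [2, 4]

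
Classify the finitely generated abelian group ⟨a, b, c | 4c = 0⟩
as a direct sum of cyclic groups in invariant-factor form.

rank_ℚ(R)=1; free=3−1=2
SNF(R) diag = [4] → torsion [4]

Answer: M ≅ ℤ^2 ⊕ ℤ/4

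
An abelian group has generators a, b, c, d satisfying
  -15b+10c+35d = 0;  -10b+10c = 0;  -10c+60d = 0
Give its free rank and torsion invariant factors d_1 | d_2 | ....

Answer: M ≅ ℤ^1 ⊕ ℤ/5 ⊕ ℤ/10 ⊕ ℤ/10

Derivation:
rank_ℚ(R)=3; free=4−3=1
SNF(R) diag = [5, 10, 10] → torsion [5, 10, 10]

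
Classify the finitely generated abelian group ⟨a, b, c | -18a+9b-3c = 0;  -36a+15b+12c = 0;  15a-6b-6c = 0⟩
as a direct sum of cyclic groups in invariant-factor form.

Answer: M ≅ ℤ/3 ⊕ ℤ/3 ⊕ ℤ/3

Derivation:
rank_ℚ(R)=3; free=3−3=0
SNF(R) diag = [3, 3, 3] → torsion [3, 3, 3]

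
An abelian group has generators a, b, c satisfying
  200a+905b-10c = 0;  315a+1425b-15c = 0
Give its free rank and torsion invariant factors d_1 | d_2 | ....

rank_ℚ(R)=2; free=3−2=1
SNF(R) diag = [5, 15] → torsion [5, 15]

Answer: M ≅ ℤ^1 ⊕ ℤ/5 ⊕ ℤ/15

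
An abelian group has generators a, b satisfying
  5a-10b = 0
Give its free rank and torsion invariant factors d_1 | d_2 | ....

rank_ℚ(R)=1; free=2−1=1
SNF(R) diag = [5] → torsion [5]

Answer: M ≅ ℤ^1 ⊕ ℤ/5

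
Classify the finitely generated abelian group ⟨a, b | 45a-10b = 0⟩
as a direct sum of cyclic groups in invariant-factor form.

Answer: M ≅ ℤ^1 ⊕ ℤ/5

Derivation:
rank_ℚ(R)=1; free=2−1=1
SNF(R) diag = [5] → torsion [5]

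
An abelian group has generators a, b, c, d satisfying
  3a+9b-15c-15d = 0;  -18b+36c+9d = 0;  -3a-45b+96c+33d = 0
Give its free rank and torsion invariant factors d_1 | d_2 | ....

rank_ℚ(R)=3; free=4−3=1
SNF(R) diag = [3, 9, 9] → torsion [3, 9, 9]

Answer: M ≅ ℤ^1 ⊕ ℤ/3 ⊕ ℤ/9 ⊕ ℤ/9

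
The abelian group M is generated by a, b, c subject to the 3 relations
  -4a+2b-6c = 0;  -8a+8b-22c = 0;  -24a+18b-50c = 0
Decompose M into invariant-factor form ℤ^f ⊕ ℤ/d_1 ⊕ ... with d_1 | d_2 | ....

rank_ℚ(R)=3; free=3−3=0
SNF(R) diag = [2, 2, 4] → torsion [2, 2, 4]

Answer: M ≅ ℤ/2 ⊕ ℤ/2 ⊕ ℤ/4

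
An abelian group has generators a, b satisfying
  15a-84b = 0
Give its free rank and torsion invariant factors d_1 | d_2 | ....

Answer: M ≅ ℤ^1 ⊕ ℤ/3

Derivation:
rank_ℚ(R)=1; free=2−1=1
SNF(R) diag = [3] → torsion [3]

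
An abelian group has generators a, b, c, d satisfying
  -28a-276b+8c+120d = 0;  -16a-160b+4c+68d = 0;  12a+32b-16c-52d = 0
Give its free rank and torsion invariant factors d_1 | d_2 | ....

rank_ℚ(R)=3; free=4−3=1
SNF(R) diag = [4, 4, 12] → torsion [4, 4, 12]

Answer: M ≅ ℤ^1 ⊕ ℤ/4 ⊕ ℤ/4 ⊕ ℤ/12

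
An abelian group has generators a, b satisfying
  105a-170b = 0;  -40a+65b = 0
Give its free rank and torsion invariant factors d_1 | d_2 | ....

Answer: M ≅ ℤ/5 ⊕ ℤ/5

Derivation:
rank_ℚ(R)=2; free=2−2=0
SNF(R) diag = [5, 5] → torsion [5, 5]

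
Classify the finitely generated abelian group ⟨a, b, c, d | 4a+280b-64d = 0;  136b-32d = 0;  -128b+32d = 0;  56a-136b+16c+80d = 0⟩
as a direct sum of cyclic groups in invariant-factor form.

Answer: M ≅ ℤ/4 ⊕ ℤ/8 ⊕ ℤ/16 ⊕ ℤ/32

Derivation:
rank_ℚ(R)=4; free=4−4=0
SNF(R) diag = [4, 8, 16, 32] → torsion [4, 8, 16, 32]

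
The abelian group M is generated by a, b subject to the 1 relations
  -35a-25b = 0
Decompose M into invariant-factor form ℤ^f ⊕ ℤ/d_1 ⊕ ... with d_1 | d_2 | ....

rank_ℚ(R)=1; free=2−1=1
SNF(R) diag = [5] → torsion [5]

Answer: M ≅ ℤ^1 ⊕ ℤ/5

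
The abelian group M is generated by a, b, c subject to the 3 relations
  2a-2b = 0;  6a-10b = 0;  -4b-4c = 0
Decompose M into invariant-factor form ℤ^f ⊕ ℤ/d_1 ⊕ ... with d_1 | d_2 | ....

Answer: M ≅ ℤ/2 ⊕ ℤ/4 ⊕ ℤ/4

Derivation:
rank_ℚ(R)=3; free=3−3=0
SNF(R) diag = [2, 4, 4] → torsion [2, 4, 4]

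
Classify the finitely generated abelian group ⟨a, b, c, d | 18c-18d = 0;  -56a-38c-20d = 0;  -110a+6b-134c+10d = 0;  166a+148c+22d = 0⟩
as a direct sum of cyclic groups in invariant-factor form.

Answer: M ≅ ℤ/2 ⊕ ℤ/6 ⊕ ℤ/18 ⊕ ℤ/54

Derivation:
rank_ℚ(R)=4; free=4−4=0
SNF(R) diag = [2, 6, 18, 54] → torsion [2, 6, 18, 54]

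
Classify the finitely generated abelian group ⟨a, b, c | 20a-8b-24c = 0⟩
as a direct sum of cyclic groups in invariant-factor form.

Answer: M ≅ ℤ^2 ⊕ ℤ/4

Derivation:
rank_ℚ(R)=1; free=3−1=2
SNF(R) diag = [4] → torsion [4]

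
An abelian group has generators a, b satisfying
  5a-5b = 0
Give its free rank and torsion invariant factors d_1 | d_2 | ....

Answer: M ≅ ℤ^1 ⊕ ℤ/5

Derivation:
rank_ℚ(R)=1; free=2−1=1
SNF(R) diag = [5] → torsion [5]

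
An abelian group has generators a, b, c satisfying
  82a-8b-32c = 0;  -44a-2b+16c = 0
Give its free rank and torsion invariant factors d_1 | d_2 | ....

rank_ℚ(R)=2; free=3−2=1
SNF(R) diag = [2, 6] → torsion [2, 6]

Answer: M ≅ ℤ^1 ⊕ ℤ/2 ⊕ ℤ/6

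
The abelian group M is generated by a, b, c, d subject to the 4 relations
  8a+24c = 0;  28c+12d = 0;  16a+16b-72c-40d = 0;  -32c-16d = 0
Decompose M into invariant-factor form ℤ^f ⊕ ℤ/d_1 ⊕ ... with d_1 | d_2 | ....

rank_ℚ(R)=4; free=4−4=0
SNF(R) diag = [4, 8, 16, 16] → torsion [4, 8, 16, 16]

Answer: M ≅ ℤ/4 ⊕ ℤ/8 ⊕ ℤ/16 ⊕ ℤ/16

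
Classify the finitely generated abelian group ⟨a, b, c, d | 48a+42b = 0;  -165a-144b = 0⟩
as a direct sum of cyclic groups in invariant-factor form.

rank_ℚ(R)=2; free=4−2=2
SNF(R) diag = [3, 6] → torsion [3, 6]

Answer: M ≅ ℤ^2 ⊕ ℤ/3 ⊕ ℤ/6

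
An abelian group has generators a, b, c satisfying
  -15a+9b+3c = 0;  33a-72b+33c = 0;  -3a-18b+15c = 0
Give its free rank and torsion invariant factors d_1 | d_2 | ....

rank_ℚ(R)=3; free=3−3=0
SNF(R) diag = [3, 9, 18] → torsion [3, 9, 18]

Answer: M ≅ ℤ/3 ⊕ ℤ/9 ⊕ ℤ/18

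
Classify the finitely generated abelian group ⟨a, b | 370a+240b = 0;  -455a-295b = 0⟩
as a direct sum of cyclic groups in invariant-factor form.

rank_ℚ(R)=2; free=2−2=0
SNF(R) diag = [5, 10] → torsion [5, 10]

Answer: M ≅ ℤ/5 ⊕ ℤ/10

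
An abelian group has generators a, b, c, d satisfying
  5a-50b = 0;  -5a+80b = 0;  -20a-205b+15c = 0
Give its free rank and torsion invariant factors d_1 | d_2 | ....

rank_ℚ(R)=3; free=4−3=1
SNF(R) diag = [5, 15, 30] → torsion [5, 15, 30]

Answer: M ≅ ℤ^1 ⊕ ℤ/5 ⊕ ℤ/15 ⊕ ℤ/30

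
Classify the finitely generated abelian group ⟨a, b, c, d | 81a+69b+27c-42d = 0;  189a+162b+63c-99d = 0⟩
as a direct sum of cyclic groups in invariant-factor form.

rank_ℚ(R)=2; free=4−2=2
SNF(R) diag = [3, 9] → torsion [3, 9]

Answer: M ≅ ℤ^2 ⊕ ℤ/3 ⊕ ℤ/9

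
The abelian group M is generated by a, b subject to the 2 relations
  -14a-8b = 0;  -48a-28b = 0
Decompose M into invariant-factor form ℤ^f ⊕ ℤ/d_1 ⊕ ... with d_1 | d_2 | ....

Answer: M ≅ ℤ/2 ⊕ ℤ/4

Derivation:
rank_ℚ(R)=2; free=2−2=0
SNF(R) diag = [2, 4] → torsion [2, 4]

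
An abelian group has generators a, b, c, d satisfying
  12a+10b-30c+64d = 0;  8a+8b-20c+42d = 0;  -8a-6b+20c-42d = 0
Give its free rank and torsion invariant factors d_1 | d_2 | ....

Answer: M ≅ ℤ^1 ⊕ ℤ/2 ⊕ ℤ/2 ⊕ ℤ/2

Derivation:
rank_ℚ(R)=3; free=4−3=1
SNF(R) diag = [2, 2, 2] → torsion [2, 2, 2]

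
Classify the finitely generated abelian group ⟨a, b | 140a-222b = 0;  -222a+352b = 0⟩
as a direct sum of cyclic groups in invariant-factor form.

rank_ℚ(R)=2; free=2−2=0
SNF(R) diag = [2, 2] → torsion [2, 2]

Answer: M ≅ ℤ/2 ⊕ ℤ/2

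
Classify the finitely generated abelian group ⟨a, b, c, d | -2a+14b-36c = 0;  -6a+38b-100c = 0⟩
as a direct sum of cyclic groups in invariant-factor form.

Answer: M ≅ ℤ^2 ⊕ ℤ/2 ⊕ ℤ/4

Derivation:
rank_ℚ(R)=2; free=4−2=2
SNF(R) diag = [2, 4] → torsion [2, 4]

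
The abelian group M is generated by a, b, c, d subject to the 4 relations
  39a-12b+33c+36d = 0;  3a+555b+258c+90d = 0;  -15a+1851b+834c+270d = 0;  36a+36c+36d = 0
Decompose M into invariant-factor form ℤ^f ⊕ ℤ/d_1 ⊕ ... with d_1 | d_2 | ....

rank_ℚ(R)=4; free=4−4=0
SNF(R) diag = [3, 9, 18, 36] → torsion [3, 9, 18, 36]

Answer: M ≅ ℤ/3 ⊕ ℤ/9 ⊕ ℤ/18 ⊕ ℤ/36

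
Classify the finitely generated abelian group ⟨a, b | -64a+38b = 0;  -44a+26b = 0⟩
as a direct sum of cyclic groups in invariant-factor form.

Answer: M ≅ ℤ/2 ⊕ ℤ/4

Derivation:
rank_ℚ(R)=2; free=2−2=0
SNF(R) diag = [2, 4] → torsion [2, 4]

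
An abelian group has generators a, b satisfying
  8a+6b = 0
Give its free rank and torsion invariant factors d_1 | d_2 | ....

rank_ℚ(R)=1; free=2−1=1
SNF(R) diag = [2] → torsion [2]

Answer: M ≅ ℤ^1 ⊕ ℤ/2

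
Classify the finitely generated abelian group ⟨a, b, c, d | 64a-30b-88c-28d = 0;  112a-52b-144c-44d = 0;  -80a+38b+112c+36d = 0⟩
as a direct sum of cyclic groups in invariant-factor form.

Answer: M ≅ ℤ^1 ⊕ ℤ/2 ⊕ ℤ/4 ⊕ ℤ/8

Derivation:
rank_ℚ(R)=3; free=4−3=1
SNF(R) diag = [2, 4, 8] → torsion [2, 4, 8]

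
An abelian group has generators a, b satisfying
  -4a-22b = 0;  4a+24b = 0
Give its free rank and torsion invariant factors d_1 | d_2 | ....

Answer: M ≅ ℤ/2 ⊕ ℤ/4

Derivation:
rank_ℚ(R)=2; free=2−2=0
SNF(R) diag = [2, 4] → torsion [2, 4]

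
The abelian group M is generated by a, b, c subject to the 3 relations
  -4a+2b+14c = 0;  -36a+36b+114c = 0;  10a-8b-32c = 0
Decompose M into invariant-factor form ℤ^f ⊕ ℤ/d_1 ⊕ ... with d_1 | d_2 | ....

Answer: M ≅ ℤ/2 ⊕ ℤ/6 ⊕ ℤ/6

Derivation:
rank_ℚ(R)=3; free=3−3=0
SNF(R) diag = [2, 6, 6] → torsion [2, 6, 6]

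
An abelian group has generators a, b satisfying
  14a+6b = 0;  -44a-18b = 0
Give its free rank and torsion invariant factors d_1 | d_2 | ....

Answer: M ≅ ℤ/2 ⊕ ℤ/6

Derivation:
rank_ℚ(R)=2; free=2−2=0
SNF(R) diag = [2, 6] → torsion [2, 6]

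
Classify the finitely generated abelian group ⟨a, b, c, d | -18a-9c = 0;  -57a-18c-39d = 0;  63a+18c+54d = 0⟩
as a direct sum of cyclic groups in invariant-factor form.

Answer: M ≅ ℤ^1 ⊕ ℤ/3 ⊕ ℤ/9 ⊕ ℤ/27

Derivation:
rank_ℚ(R)=3; free=4−3=1
SNF(R) diag = [3, 9, 27] → torsion [3, 9, 27]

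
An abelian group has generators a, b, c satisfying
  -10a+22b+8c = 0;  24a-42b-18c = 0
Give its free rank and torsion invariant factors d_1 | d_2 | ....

rank_ℚ(R)=2; free=3−2=1
SNF(R) diag = [2, 6] → torsion [2, 6]

Answer: M ≅ ℤ^1 ⊕ ℤ/2 ⊕ ℤ/6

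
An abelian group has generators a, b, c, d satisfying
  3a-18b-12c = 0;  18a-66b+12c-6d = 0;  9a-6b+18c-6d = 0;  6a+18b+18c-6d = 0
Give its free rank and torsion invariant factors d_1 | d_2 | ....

Answer: M ≅ ℤ/3 ⊕ ℤ/6 ⊕ ℤ/6 ⊕ ℤ/18

Derivation:
rank_ℚ(R)=4; free=4−4=0
SNF(R) diag = [3, 6, 6, 18] → torsion [3, 6, 6, 18]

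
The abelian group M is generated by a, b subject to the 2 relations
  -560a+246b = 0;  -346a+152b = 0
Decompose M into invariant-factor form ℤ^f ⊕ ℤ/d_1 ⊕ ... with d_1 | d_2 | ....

Answer: M ≅ ℤ/2 ⊕ ℤ/2

Derivation:
rank_ℚ(R)=2; free=2−2=0
SNF(R) diag = [2, 2] → torsion [2, 2]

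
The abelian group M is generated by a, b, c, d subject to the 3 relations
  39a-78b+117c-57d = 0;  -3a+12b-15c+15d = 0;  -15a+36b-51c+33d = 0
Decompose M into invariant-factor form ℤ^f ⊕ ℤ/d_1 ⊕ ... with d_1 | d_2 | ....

Answer: M ≅ ℤ^1 ⊕ ℤ/3 ⊕ ℤ/6 ⊕ ℤ/6

Derivation:
rank_ℚ(R)=3; free=4−3=1
SNF(R) diag = [3, 6, 6] → torsion [3, 6, 6]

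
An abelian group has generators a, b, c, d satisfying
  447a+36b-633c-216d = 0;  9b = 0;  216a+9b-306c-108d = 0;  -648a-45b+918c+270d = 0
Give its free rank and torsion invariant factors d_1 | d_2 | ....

Answer: M ≅ ℤ/3 ⊕ ℤ/9 ⊕ ℤ/18 ⊕ ℤ/54

Derivation:
rank_ℚ(R)=4; free=4−4=0
SNF(R) diag = [3, 9, 18, 54] → torsion [3, 9, 18, 54]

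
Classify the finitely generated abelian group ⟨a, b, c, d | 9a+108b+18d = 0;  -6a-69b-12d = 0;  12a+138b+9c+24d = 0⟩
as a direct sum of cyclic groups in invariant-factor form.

Answer: M ≅ ℤ^1 ⊕ ℤ/3 ⊕ ℤ/9 ⊕ ℤ/9

Derivation:
rank_ℚ(R)=3; free=4−3=1
SNF(R) diag = [3, 9, 9] → torsion [3, 9, 9]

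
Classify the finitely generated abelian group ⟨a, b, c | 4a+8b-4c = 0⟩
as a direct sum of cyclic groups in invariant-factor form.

Answer: M ≅ ℤ^2 ⊕ ℤ/4

Derivation:
rank_ℚ(R)=1; free=3−1=2
SNF(R) diag = [4] → torsion [4]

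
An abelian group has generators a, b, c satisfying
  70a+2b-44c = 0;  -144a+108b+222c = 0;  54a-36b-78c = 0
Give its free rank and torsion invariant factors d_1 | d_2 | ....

rank_ℚ(R)=3; free=3−3=0
SNF(R) diag = [2, 6, 18] → torsion [2, 6, 18]

Answer: M ≅ ℤ/2 ⊕ ℤ/6 ⊕ ℤ/18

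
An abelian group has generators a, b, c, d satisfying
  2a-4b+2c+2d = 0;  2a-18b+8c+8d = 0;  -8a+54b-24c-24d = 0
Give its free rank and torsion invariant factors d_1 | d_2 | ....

Answer: M ≅ ℤ^1 ⊕ ℤ/2 ⊕ ℤ/2 ⊕ ℤ/2

Derivation:
rank_ℚ(R)=3; free=4−3=1
SNF(R) diag = [2, 2, 2] → torsion [2, 2, 2]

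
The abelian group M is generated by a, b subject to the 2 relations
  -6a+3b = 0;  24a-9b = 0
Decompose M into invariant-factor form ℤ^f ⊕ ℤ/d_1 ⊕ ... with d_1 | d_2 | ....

Answer: M ≅ ℤ/3 ⊕ ℤ/6

Derivation:
rank_ℚ(R)=2; free=2−2=0
SNF(R) diag = [3, 6] → torsion [3, 6]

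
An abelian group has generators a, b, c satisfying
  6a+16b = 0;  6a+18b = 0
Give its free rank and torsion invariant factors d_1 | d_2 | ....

Answer: M ≅ ℤ^1 ⊕ ℤ/2 ⊕ ℤ/6

Derivation:
rank_ℚ(R)=2; free=3−2=1
SNF(R) diag = [2, 6] → torsion [2, 6]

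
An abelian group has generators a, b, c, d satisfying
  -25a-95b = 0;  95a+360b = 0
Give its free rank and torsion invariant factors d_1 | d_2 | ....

rank_ℚ(R)=2; free=4−2=2
SNF(R) diag = [5, 5] → torsion [5, 5]

Answer: M ≅ ℤ^2 ⊕ ℤ/5 ⊕ ℤ/5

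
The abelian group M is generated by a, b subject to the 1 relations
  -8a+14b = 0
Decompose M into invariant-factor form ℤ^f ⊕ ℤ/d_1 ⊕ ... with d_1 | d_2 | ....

rank_ℚ(R)=1; free=2−1=1
SNF(R) diag = [2] → torsion [2]

Answer: M ≅ ℤ^1 ⊕ ℤ/2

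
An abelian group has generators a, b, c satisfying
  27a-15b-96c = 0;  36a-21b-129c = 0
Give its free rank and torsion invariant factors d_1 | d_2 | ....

Answer: M ≅ ℤ^1 ⊕ ℤ/3 ⊕ ℤ/9

Derivation:
rank_ℚ(R)=2; free=3−2=1
SNF(R) diag = [3, 9] → torsion [3, 9]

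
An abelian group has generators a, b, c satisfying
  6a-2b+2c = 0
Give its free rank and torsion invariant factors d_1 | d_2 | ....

rank_ℚ(R)=1; free=3−1=2
SNF(R) diag = [2] → torsion [2]

Answer: M ≅ ℤ^2 ⊕ ℤ/2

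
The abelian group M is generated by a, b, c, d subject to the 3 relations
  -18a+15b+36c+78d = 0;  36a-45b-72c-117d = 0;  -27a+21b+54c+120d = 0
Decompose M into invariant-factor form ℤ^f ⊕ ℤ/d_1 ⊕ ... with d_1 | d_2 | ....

Answer: M ≅ ℤ^1 ⊕ ℤ/3 ⊕ ℤ/9 ⊕ ℤ/9

Derivation:
rank_ℚ(R)=3; free=4−3=1
SNF(R) diag = [3, 9, 9] → torsion [3, 9, 9]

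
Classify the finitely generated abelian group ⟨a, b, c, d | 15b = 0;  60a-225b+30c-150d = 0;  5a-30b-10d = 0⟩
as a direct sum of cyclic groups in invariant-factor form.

Answer: M ≅ ℤ^1 ⊕ ℤ/5 ⊕ ℤ/15 ⊕ ℤ/30

Derivation:
rank_ℚ(R)=3; free=4−3=1
SNF(R) diag = [5, 15, 30] → torsion [5, 15, 30]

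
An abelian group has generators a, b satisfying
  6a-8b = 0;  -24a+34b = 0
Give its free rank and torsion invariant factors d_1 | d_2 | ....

rank_ℚ(R)=2; free=2−2=0
SNF(R) diag = [2, 6] → torsion [2, 6]

Answer: M ≅ ℤ/2 ⊕ ℤ/6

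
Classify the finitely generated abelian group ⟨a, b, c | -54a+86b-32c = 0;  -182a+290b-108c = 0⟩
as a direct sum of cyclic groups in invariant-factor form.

rank_ℚ(R)=2; free=3−2=1
SNF(R) diag = [2, 4] → torsion [2, 4]

Answer: M ≅ ℤ^1 ⊕ ℤ/2 ⊕ ℤ/4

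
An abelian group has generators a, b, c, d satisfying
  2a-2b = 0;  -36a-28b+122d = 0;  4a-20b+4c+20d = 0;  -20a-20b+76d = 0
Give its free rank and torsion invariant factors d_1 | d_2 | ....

Answer: M ≅ ℤ/2 ⊕ ℤ/2 ⊕ ℤ/4 ⊕ ℤ/8

Derivation:
rank_ℚ(R)=4; free=4−4=0
SNF(R) diag = [2, 2, 4, 8] → torsion [2, 2, 4, 8]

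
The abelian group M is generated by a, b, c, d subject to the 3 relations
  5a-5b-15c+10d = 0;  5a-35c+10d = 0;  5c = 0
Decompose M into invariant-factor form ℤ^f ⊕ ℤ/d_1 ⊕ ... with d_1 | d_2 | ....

rank_ℚ(R)=3; free=4−3=1
SNF(R) diag = [5, 5, 5] → torsion [5, 5, 5]

Answer: M ≅ ℤ^1 ⊕ ℤ/5 ⊕ ℤ/5 ⊕ ℤ/5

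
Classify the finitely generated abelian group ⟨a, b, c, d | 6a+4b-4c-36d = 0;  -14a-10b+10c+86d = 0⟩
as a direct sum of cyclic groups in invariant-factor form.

rank_ℚ(R)=2; free=4−2=2
SNF(R) diag = [2, 2] → torsion [2, 2]

Answer: M ≅ ℤ^2 ⊕ ℤ/2 ⊕ ℤ/2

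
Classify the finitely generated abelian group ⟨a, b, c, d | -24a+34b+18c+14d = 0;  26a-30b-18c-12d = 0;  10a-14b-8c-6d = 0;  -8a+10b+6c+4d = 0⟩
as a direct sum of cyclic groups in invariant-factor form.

Answer: M ≅ ℤ/2 ⊕ ℤ/2 ⊕ ℤ/2 ⊕ ℤ/2

Derivation:
rank_ℚ(R)=4; free=4−4=0
SNF(R) diag = [2, 2, 2, 2] → torsion [2, 2, 2, 2]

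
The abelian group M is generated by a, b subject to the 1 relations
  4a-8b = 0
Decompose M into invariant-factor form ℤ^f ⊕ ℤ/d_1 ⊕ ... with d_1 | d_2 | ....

rank_ℚ(R)=1; free=2−1=1
SNF(R) diag = [4] → torsion [4]

Answer: M ≅ ℤ^1 ⊕ ℤ/4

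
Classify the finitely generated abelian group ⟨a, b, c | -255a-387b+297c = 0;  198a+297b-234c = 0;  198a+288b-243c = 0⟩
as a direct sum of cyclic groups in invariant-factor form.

Answer: M ≅ ℤ/3 ⊕ ℤ/9 ⊕ ℤ/9

Derivation:
rank_ℚ(R)=3; free=3−3=0
SNF(R) diag = [3, 9, 9] → torsion [3, 9, 9]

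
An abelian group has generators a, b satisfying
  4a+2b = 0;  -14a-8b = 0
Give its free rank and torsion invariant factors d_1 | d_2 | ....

rank_ℚ(R)=2; free=2−2=0
SNF(R) diag = [2, 2] → torsion [2, 2]

Answer: M ≅ ℤ/2 ⊕ ℤ/2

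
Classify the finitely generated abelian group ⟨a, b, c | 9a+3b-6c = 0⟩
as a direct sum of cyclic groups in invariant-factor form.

Answer: M ≅ ℤ^2 ⊕ ℤ/3

Derivation:
rank_ℚ(R)=1; free=3−1=2
SNF(R) diag = [3] → torsion [3]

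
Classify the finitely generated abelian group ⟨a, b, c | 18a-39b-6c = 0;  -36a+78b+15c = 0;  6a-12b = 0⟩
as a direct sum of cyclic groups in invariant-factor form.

rank_ℚ(R)=3; free=3−3=0
SNF(R) diag = [3, 3, 6] → torsion [3, 3, 6]

Answer: M ≅ ℤ/3 ⊕ ℤ/3 ⊕ ℤ/6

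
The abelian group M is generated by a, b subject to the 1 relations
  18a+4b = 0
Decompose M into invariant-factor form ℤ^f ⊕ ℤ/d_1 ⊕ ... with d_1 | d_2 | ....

Answer: M ≅ ℤ^1 ⊕ ℤ/2

Derivation:
rank_ℚ(R)=1; free=2−1=1
SNF(R) diag = [2] → torsion [2]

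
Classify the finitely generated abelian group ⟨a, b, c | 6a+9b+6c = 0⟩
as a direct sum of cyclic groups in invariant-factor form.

rank_ℚ(R)=1; free=3−1=2
SNF(R) diag = [3] → torsion [3]

Answer: M ≅ ℤ^2 ⊕ ℤ/3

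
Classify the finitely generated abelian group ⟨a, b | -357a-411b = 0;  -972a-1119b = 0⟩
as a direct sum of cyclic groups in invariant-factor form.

rank_ℚ(R)=2; free=2−2=0
SNF(R) diag = [3, 3] → torsion [3, 3]

Answer: M ≅ ℤ/3 ⊕ ℤ/3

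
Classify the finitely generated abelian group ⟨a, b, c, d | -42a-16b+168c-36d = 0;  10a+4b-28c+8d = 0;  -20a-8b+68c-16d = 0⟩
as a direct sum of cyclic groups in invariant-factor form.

Answer: M ≅ ℤ^1 ⊕ ℤ/2 ⊕ ℤ/4 ⊕ ℤ/12

Derivation:
rank_ℚ(R)=3; free=4−3=1
SNF(R) diag = [2, 4, 12] → torsion [2, 4, 12]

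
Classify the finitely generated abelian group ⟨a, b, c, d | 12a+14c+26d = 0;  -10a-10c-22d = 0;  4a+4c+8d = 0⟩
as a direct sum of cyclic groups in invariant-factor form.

Answer: M ≅ ℤ^1 ⊕ ℤ/2 ⊕ ℤ/2 ⊕ ℤ/4

Derivation:
rank_ℚ(R)=3; free=4−3=1
SNF(R) diag = [2, 2, 4] → torsion [2, 2, 4]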